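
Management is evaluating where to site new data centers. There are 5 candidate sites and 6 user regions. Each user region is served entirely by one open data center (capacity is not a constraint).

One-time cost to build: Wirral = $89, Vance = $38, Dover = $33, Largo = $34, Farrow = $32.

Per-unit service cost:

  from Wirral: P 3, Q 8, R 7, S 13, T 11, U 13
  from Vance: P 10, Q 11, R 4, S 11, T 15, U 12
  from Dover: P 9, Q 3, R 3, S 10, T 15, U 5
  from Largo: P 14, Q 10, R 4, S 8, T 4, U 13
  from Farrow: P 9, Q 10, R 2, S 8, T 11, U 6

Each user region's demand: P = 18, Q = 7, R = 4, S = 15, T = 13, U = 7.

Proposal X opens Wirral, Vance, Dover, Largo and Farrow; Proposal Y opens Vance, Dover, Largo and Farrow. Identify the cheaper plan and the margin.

Proposal X: {Wirral, Vance, Dover, Largo, Farrow}: P→Wirral 3·18=54, Q→Dover 3·7=21, R→Farrow 2·4=8, S→Largo 8·15=120, T→Largo 4·13=52, U→Dover 5·7=35. Service 290; fixed 226; total 516.
Proposal Y: {Vance, Dover, Largo, Farrow}: P→Dover 9·18=162, Q→Dover 3·7=21, R→Farrow 2·4=8, S→Largo 8·15=120, T→Largo 4·13=52, U→Dover 5·7=35. Service 398; fixed 137; total 535.
Difference: |516 − 535| = 19.

Proposal X is cheaper by 19.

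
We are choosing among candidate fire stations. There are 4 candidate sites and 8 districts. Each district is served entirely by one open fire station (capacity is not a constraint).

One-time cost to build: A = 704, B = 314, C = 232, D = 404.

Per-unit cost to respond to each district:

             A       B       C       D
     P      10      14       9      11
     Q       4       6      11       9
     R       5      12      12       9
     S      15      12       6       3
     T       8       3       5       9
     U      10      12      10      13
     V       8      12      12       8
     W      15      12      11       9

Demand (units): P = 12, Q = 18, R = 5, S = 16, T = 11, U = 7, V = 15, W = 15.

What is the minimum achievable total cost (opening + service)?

Minimum total cost: 1164

For any fixed open set, each district goes to its cheapest open site; total = fixed + service.
{C}: P→C 9·12=108, Q→C 11·18=198, R→C 12·5=60, S→C 6·16=96, T→C 5·11=55, U→C 10·7=70, V→C 12·15=180, W→C 11·15=165. Service 932; fixed 232; total 1164.
{D}: service 832 + fixed 404 = 1236
{B}: P→B 14·12=168, Q→B 6·18=108, R→B 12·5=60, S→B 12·16=192, T→B 3·11=33, U→B 12·7=84, V→B 12·15=180, W→B 12·15=180. Service 1005; fixed 314; total 1319.
{A, B, C, D}: service 611 + fixed 1654 = 2265
(All 15 nonempty subsets were checked; C only is lowest.)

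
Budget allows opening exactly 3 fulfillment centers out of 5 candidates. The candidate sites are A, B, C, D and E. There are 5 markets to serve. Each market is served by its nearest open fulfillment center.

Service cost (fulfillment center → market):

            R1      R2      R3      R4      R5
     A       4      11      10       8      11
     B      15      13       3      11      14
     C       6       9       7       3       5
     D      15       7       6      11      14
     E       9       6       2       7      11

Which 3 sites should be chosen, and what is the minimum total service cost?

Choose A, C and E; total service cost 20.

With exactly 3 open, each market uses its cheapest among the chosen.
{A, C, E}: R1→A 4, R2→E 6, R3→E 2, R4→C 3, R5→C 5. Service cost 20.
{B, C, E}: service cost 22
{C, D, E}: service cost 22
Among all 10 size-3 choices, {A, C, E} is lowest.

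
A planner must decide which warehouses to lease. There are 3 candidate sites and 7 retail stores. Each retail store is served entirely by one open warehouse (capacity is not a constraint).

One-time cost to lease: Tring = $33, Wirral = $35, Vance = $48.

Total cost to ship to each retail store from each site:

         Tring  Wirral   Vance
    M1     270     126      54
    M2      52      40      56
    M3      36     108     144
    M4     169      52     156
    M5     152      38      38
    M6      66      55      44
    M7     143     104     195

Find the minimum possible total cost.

For any fixed open set, each retail store goes to its cheapest open site; total = fixed + service.
{Tring, Wirral, Vance}: M1→Vance 54, M2→Wirral 40, M3→Tring 36, M4→Wirral 52, M5→Wirral 38, M6→Vance 44, M7→Wirral 104. Service 368; fixed 116; total 484.
{Tring, Wirral}: service 451 + fixed 68 = 519
{Wirral, Vance}: service 440 + fixed 83 = 523
{Tring}: service 888 + fixed 33 = 921
No other subset beats 484.

Minimum total cost: 484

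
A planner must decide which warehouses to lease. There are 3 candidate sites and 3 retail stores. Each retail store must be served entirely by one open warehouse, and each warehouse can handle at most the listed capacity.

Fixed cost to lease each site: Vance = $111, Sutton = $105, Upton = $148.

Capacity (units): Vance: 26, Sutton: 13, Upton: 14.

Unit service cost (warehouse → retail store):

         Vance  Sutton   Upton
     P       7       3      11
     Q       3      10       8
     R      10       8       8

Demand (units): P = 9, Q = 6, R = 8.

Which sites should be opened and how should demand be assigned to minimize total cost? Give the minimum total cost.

Open {Vance}: P→Vance 7·9=63, Q→Vance 3·6=18, R→Vance 10·8=80.
Loads: Vance carries 23/26. Service 161; fixed 111; total 272.
Next best feasible plan costs 341.

Minimum total cost: 272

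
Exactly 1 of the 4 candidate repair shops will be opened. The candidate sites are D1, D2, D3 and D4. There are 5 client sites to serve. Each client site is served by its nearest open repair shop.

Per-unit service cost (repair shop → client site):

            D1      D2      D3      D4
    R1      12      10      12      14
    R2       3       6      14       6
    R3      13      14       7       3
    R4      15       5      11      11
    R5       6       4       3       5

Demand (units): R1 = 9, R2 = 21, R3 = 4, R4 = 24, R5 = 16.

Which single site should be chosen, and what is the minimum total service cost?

With exactly 1 open, each client site uses its cheapest among the chosen.
{D2}: R1→D2 10·9=90, R2→D2 6·21=126, R3→D2 14·4=56, R4→D2 5·24=120, R5→D2 4·16=64. Service cost 456.
{D4}: service cost 608
{D1}: service cost 679
Among all 4 size-1 choices, {D2} is lowest.

Choose D2 only; total service cost 456.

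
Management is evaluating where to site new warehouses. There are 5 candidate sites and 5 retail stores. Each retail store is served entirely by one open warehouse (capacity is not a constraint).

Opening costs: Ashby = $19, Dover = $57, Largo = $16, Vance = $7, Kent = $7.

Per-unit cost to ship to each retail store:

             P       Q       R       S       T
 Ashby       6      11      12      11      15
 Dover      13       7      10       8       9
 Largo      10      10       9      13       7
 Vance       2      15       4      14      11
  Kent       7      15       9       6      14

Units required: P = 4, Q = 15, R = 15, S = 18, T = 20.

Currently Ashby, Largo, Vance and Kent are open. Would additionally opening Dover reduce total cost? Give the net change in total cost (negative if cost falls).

No — net change +12 (cost rises by 12).

Current service cost with {Ashby, Largo, Vance, Kent}: 466.
Adding Dover: each retail store re-picks its cheapest; new service cost 421, saving 45.
Extra fixed cost: 57. Net change = 57 − 45 = 12.
(Totals: 515 → 527.)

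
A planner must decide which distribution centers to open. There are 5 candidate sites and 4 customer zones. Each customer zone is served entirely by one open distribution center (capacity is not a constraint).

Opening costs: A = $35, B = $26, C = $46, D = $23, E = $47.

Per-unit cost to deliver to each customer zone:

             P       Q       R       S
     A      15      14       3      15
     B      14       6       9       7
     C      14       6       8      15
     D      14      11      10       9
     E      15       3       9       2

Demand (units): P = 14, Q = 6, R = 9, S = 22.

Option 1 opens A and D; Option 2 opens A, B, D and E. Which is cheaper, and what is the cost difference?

Option 2 is cheaper by 129.

Option 1: {A, D}: P→D 14·14=196, Q→D 11·6=66, R→A 3·9=27, S→D 9·22=198. Service 487; fixed 58; total 545.
Option 2: {A, B, D, E}: P→B 14·14=196, Q→E 3·6=18, R→A 3·9=27, S→E 2·22=44. Service 285; fixed 131; total 416.
Difference: |545 − 416| = 129.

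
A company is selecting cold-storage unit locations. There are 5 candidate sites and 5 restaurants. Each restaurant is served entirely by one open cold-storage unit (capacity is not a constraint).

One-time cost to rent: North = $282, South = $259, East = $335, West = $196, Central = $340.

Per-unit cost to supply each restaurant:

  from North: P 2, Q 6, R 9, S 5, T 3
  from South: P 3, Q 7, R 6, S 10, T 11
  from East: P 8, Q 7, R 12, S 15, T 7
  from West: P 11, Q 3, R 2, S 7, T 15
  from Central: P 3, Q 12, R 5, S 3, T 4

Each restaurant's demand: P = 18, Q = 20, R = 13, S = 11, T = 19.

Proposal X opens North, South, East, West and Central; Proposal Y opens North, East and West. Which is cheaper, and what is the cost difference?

Proposal X: {North, South, East, West, Central}: P→North 2·18=36, Q→West 3·20=60, R→West 2·13=26, S→Central 3·11=33, T→North 3·19=57. Service 212; fixed 1412; total 1624.
Proposal Y: {North, East, West}: P→North 2·18=36, Q→West 3·20=60, R→West 2·13=26, S→North 5·11=55, T→North 3·19=57. Service 234; fixed 813; total 1047.
Difference: |1624 − 1047| = 577.

Proposal Y is cheaper by 577.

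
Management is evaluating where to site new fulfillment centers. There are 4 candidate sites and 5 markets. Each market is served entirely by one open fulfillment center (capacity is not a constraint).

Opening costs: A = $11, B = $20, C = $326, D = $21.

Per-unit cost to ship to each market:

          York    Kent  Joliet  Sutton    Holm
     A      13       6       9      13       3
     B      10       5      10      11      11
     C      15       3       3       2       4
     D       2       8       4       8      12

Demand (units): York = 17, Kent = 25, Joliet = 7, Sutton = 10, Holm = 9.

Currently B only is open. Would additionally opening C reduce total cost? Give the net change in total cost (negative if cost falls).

No — net change +74 (cost rises by 74).

Current service cost with {B}: 574.
Adding C: each market re-picks its cheapest; new service cost 322, saving 252.
Extra fixed cost: 326. Net change = 326 − 252 = 74.
(Totals: 594 → 668.)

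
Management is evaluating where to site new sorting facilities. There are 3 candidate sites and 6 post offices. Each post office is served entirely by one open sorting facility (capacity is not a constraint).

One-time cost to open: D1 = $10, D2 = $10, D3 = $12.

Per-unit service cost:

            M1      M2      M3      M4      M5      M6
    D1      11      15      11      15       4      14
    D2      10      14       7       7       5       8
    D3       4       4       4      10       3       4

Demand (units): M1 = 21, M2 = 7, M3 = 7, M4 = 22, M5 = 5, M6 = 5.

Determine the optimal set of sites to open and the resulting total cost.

For any fixed open set, each post office goes to its cheapest open site; total = fixed + service.
{D2, D3}: M1→D3 4·21=84, M2→D3 4·7=28, M3→D3 4·7=28, M4→D2 7·22=154, M5→D3 3·5=15, M6→D3 4·5=20. Service 329; fixed 22; total 351.
{D1, D2, D3}: service 329 + fixed 32 = 361
{D3}: service 395 + fixed 12 = 407
{D1}: M1→D1 11·21=231, M2→D1 15·7=105, M3→D1 11·7=77, M4→D1 15·22=330, M5→D1 4·5=20, M6→D1 14·5=70. Service 833; fixed 10; total 843.
No other subset beats 351.

Open D2 and D3; minimum total cost 351.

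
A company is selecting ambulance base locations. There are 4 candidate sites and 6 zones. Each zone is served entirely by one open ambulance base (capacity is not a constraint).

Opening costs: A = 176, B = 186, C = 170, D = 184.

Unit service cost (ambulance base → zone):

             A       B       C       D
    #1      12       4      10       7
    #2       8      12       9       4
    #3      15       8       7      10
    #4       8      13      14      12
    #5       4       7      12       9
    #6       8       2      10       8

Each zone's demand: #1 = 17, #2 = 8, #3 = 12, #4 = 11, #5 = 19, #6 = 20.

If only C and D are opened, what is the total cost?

Each zone is assigned to its cheapest site among the open ones.
{C, D}: #1→D 7·17=119, #2→D 4·8=32, #3→C 7·12=84, #4→D 12·11=132, #5→D 9·19=171, #6→D 8·20=160. Service 698; fixed 354; total 1052.

Total cost: 1052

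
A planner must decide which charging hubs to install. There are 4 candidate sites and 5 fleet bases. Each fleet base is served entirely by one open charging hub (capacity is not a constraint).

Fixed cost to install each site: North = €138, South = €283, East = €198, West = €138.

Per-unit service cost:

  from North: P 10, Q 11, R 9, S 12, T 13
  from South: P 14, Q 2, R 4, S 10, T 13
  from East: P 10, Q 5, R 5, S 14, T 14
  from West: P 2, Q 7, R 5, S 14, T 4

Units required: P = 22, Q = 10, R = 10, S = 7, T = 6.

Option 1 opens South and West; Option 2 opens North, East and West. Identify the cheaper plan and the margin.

Option 1: {South, West}: P→West 2·22=44, Q→South 2·10=20, R→South 4·10=40, S→South 10·7=70, T→West 4·6=24. Service 198; fixed 421; total 619.
Option 2: {North, East, West}: P→West 2·22=44, Q→East 5·10=50, R→East 5·10=50, S→North 12·7=84, T→West 4·6=24. Service 252; fixed 474; total 726.
Difference: |619 − 726| = 107.

Option 1 is cheaper by 107.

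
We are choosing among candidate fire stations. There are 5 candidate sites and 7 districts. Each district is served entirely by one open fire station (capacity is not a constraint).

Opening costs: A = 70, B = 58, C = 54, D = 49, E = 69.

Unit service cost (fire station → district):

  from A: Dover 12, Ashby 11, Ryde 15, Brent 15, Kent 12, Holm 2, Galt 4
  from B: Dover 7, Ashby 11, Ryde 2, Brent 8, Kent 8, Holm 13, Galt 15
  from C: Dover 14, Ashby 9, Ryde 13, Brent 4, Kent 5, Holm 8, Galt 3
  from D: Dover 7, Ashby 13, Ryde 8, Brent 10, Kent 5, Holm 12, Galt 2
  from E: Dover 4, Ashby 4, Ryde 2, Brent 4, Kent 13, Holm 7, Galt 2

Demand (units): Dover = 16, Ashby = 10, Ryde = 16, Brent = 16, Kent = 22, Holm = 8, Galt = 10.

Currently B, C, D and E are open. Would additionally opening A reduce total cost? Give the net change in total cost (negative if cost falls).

No — net change +30 (cost rises by 30).

Current service cost with {B, C, D, E}: 386.
Adding A: each district re-picks its cheapest; new service cost 346, saving 40.
Extra fixed cost: 70. Net change = 70 − 40 = 30.
(Totals: 616 → 646.)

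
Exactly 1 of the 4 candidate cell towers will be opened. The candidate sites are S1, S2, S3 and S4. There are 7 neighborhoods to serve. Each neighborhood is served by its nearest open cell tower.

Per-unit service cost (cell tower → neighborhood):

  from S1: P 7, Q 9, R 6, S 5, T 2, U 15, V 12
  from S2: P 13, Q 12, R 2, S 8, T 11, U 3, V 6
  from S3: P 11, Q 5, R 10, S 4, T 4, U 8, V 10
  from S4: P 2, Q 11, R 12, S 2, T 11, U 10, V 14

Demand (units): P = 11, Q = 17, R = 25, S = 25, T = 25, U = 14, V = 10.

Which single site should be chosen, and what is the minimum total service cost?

With exactly 1 open, each neighborhood uses its cheapest among the chosen.
{S3}: P→S3 11·11=121, Q→S3 5·17=85, R→S3 10·25=250, S→S3 4·25=100, T→S3 4·25=100, U→S3 8·14=112, V→S3 10·10=100. Service cost 868.
{S1}: service cost 885
{S2}: service cost 974
Among all 4 size-1 choices, {S3} is lowest.

Choose S3 only; total service cost 868.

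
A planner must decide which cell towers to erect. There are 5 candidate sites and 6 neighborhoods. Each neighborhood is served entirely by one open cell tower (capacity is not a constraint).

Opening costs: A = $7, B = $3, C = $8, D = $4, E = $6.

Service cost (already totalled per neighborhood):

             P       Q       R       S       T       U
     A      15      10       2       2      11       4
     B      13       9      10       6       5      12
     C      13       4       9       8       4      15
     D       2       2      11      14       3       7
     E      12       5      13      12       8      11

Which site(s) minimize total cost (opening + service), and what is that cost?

Open A and D; minimum total cost 26.

For any fixed open set, each neighborhood goes to its cheapest open site; total = fixed + service.
{A, D}: P→D 2, Q→D 2, R→A 2, S→A 2, T→D 3, U→A 4. Service 15; fixed 11; total 26.
{A, B, D}: P→D 2, Q→D 2, R→A 2, S→A 2, T→D 3, U→A 4. Service 15; fixed 14; total 29.
{A, D, E}: service 15 + fixed 17 = 32
{A, B, C, D, E}: service 15 + fixed 28 = 43
No other subset beats 26.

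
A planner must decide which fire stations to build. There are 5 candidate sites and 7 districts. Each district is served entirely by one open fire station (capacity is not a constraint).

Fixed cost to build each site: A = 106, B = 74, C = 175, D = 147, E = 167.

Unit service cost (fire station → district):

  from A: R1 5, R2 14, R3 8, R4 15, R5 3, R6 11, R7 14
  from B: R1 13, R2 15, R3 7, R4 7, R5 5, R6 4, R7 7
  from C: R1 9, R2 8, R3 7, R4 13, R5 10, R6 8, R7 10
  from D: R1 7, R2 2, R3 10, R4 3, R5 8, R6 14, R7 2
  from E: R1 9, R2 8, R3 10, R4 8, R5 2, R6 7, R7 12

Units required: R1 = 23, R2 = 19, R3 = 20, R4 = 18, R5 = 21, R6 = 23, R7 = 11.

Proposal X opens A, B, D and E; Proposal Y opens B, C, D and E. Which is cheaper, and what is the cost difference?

Proposal X: {A, B, D, E}: R1→A 5·23=115, R2→D 2·19=38, R3→B 7·20=140, R4→D 3·18=54, R5→E 2·21=42, R6→B 4·23=92, R7→D 2·11=22. Service 503; fixed 494; total 997.
Proposal Y: {B, C, D, E}: R1→D 7·23=161, R2→D 2·19=38, R3→B 7·20=140, R4→D 3·18=54, R5→E 2·21=42, R6→B 4·23=92, R7→D 2·11=22. Service 549; fixed 563; total 1112.
Difference: |997 − 1112| = 115.

Proposal X is cheaper by 115.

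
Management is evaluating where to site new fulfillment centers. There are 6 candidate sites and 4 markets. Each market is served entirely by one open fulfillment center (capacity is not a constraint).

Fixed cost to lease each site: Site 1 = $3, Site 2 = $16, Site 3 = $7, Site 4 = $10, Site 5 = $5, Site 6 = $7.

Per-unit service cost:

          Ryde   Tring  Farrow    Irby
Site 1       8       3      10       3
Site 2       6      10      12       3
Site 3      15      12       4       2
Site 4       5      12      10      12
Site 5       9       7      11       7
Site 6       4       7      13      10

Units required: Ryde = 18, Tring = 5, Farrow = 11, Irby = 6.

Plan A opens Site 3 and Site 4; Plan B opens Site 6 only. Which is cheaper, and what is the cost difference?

Plan A: {Site 3, Site 4}: Ryde→Site 4 5·18=90, Tring→Site 3 12·5=60, Farrow→Site 3 4·11=44, Irby→Site 3 2·6=12. Service 206; fixed 17; total 223.
Plan B: {Site 6}: Ryde→Site 6 4·18=72, Tring→Site 6 7·5=35, Farrow→Site 6 13·11=143, Irby→Site 6 10·6=60. Service 310; fixed 7; total 317.
Difference: |223 − 317| = 94.

Plan A is cheaper by 94.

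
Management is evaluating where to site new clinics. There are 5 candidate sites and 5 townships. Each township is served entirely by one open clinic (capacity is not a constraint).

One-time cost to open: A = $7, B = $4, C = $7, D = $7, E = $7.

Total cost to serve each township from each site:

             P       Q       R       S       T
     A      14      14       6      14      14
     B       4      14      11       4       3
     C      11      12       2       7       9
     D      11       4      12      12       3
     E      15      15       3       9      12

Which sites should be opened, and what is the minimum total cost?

For any fixed open set, each township goes to its cheapest open site; total = fixed + service.
{B, C, D}: P→B 4, Q→D 4, R→C 2, S→B 4, T→B 3. Service 17; fixed 18; total 35.
{B, C}: service 25 + fixed 11 = 36
{B, D, E}: service 18 + fixed 18 = 36
{A, B, C, D, E}: service 17 + fixed 32 = 49
No other subset beats 35.

Open B, C and D; minimum total cost 35.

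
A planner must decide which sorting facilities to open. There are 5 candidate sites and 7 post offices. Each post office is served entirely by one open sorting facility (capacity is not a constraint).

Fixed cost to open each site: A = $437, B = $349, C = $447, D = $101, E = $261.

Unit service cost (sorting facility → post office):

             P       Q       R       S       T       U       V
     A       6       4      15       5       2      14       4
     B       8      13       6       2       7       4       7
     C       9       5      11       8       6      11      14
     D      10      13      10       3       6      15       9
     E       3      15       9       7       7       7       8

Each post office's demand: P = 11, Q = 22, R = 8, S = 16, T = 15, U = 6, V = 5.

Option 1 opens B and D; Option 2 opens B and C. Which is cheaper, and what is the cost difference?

Option 1 is cheaper by 170.

Option 1: {B, D}: P→B 8·11=88, Q→B 13·22=286, R→B 6·8=48, S→B 2·16=32, T→D 6·15=90, U→B 4·6=24, V→B 7·5=35. Service 603; fixed 450; total 1053.
Option 2: {B, C}: P→B 8·11=88, Q→C 5·22=110, R→B 6·8=48, S→B 2·16=32, T→C 6·15=90, U→B 4·6=24, V→B 7·5=35. Service 427; fixed 796; total 1223.
Difference: |1053 − 1223| = 170.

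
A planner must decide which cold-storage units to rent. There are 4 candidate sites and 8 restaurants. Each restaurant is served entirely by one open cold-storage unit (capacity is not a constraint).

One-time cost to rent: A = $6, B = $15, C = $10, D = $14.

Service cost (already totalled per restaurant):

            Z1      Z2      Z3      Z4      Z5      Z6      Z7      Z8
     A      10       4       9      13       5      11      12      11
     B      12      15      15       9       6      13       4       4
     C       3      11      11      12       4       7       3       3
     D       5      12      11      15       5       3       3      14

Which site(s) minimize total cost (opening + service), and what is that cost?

For any fixed open set, each restaurant goes to its cheapest open site; total = fixed + service.
{A, C}: Z1→C 3, Z2→A 4, Z3→A 9, Z4→C 12, Z5→C 4, Z6→C 7, Z7→C 3, Z8→C 3. Service 45; fixed 16; total 61.
{C}: service 54 + fixed 10 = 64
{A, C, D}: service 41 + fixed 30 = 71
{A, B, C, D}: Z1→C 3, Z2→A 4, Z3→A 9, Z4→B 9, Z5→C 4, Z6→D 3, Z7→C 3, Z8→C 3. Service 38; fixed 45; total 83.
(All 15 nonempty subsets were checked; A and C is lowest.)

Open A and C; minimum total cost 61.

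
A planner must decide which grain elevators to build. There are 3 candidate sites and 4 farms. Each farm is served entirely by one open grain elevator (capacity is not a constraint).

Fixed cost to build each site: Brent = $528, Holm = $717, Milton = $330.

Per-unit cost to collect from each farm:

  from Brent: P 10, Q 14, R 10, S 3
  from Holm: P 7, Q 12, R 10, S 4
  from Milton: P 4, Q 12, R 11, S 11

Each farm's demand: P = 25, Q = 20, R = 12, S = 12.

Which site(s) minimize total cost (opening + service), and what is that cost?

Open Milton only; minimum total cost 934.

For any fixed open set, each farm goes to its cheapest open site; total = fixed + service.
{Milton}: P→Milton 4·25=100, Q→Milton 12·20=240, R→Milton 11·12=132, S→Milton 11·12=132. Service 604; fixed 330; total 934.
{Brent}: service 686 + fixed 528 = 1214
{Holm}: P→Holm 7·25=175, Q→Holm 12·20=240, R→Holm 10·12=120, S→Holm 4·12=48. Service 583; fixed 717; total 1300.
{Brent, Holm, Milton}: service 496 + fixed 1575 = 2071
No other subset beats 934.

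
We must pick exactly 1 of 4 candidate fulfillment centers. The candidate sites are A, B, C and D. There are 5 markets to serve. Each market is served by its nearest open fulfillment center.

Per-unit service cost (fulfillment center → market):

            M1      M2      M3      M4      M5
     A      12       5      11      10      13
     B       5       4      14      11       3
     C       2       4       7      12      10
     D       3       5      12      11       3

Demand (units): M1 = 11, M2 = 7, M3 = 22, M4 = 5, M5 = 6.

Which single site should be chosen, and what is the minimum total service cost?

Choose C only; total service cost 324.

With exactly 1 open, each market uses its cheapest among the chosen.
{C}: M1→C 2·11=22, M2→C 4·7=28, M3→C 7·22=154, M4→C 12·5=60, M5→C 10·6=60. Service cost 324.
{D}: service cost 405
{B}: service cost 464
Among all 4 size-1 choices, {C} is lowest.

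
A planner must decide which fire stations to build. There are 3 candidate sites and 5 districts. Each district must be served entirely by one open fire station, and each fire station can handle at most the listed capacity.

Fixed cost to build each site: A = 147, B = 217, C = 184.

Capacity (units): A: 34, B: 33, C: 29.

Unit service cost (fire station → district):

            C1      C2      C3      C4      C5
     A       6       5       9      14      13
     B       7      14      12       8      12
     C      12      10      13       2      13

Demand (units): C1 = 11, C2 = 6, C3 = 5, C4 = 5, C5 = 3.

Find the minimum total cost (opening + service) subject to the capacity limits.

Minimum total cost: 397

Open {A}: C1→A 6·11=66, C2→A 5·6=30, C3→A 9·5=45, C4→A 14·5=70, C5→A 13·3=39.
Loads: A carries 30/34. Service 250; fixed 147; total 397.
Next best feasible plan costs 514.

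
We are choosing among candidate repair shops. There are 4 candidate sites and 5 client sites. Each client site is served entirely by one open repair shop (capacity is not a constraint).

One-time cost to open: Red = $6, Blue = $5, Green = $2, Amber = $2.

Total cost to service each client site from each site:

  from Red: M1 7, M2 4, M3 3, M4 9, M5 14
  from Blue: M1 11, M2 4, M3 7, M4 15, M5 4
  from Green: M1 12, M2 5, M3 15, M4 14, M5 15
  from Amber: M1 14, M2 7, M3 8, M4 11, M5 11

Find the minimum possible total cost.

Minimum total cost: 38

For any fixed open set, each client site goes to its cheapest open site; total = fixed + service.
{Red, Blue}: M1→Red 7, M2→Red 4, M3→Red 3, M4→Red 9, M5→Blue 4. Service 27; fixed 11; total 38.
{Red, Blue, Green}: service 27 + fixed 13 = 40
{Red, Blue, Amber}: M1→Red 7, M2→Red 4, M3→Red 3, M4→Red 9, M5→Blue 4. Service 27; fixed 13; total 40.
{Red, Blue, Green, Amber}: service 27 + fixed 15 = 42
(All 15 nonempty subsets were checked; Red and Blue is lowest.)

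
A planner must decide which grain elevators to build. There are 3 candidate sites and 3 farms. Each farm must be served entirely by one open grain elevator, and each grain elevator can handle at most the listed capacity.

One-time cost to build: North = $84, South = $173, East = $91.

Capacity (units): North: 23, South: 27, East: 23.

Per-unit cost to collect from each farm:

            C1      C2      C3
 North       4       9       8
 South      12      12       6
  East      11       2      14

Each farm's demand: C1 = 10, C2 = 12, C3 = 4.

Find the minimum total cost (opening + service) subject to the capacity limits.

Minimum total cost: 271

Open {North, East}: C1→North 4·10=40, C2→East 2·12=24, C3→North 8·4=32.
Loads: North carries 14/23, East carries 12/23. Service 96; fixed 175; total 271.
Next best feasible plan costs 295.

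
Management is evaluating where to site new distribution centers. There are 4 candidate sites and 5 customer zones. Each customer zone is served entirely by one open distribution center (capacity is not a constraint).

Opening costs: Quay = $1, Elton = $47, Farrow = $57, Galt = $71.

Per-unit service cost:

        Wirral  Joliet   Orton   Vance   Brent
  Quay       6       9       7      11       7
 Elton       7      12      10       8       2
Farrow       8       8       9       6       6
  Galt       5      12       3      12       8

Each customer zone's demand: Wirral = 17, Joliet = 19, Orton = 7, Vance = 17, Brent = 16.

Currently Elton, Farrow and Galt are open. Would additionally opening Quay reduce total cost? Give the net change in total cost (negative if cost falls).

No — net change +1 (cost rises by 1).

Current service cost with {Elton, Farrow, Galt}: 392.
Adding Quay: each customer zone re-picks its cheapest; new service cost 392, saving 0.
Extra fixed cost: 1. Net change = 1 − 0 = 1.
(Totals: 567 → 568.)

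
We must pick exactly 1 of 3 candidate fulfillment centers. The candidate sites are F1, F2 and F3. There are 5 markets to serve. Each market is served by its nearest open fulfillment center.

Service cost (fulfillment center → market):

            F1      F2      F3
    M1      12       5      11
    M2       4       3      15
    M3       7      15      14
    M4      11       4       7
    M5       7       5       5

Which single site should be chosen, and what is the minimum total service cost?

With exactly 1 open, each market uses its cheapest among the chosen.
{F2}: M1→F2 5, M2→F2 3, M3→F2 15, M4→F2 4, M5→F2 5. Service cost 32.
{F1}: service cost 41
{F3}: service cost 52
Among all 3 size-1 choices, {F2} is lowest.

Choose F2 only; total service cost 32.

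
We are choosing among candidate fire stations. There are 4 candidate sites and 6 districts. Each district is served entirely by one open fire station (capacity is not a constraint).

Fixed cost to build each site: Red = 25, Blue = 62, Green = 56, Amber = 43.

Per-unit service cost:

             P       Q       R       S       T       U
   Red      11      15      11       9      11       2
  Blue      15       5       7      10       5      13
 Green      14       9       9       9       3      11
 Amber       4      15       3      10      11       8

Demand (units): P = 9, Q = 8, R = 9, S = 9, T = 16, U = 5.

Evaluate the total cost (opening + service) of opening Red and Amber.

Each district is assigned to its cheapest site among the open ones.
{Red, Amber}: P→Amber 4·9=36, Q→Red 15·8=120, R→Amber 3·9=27, S→Red 9·9=81, T→Red 11·16=176, U→Red 2·5=10. Service 450; fixed 68; total 518.

Total cost: 518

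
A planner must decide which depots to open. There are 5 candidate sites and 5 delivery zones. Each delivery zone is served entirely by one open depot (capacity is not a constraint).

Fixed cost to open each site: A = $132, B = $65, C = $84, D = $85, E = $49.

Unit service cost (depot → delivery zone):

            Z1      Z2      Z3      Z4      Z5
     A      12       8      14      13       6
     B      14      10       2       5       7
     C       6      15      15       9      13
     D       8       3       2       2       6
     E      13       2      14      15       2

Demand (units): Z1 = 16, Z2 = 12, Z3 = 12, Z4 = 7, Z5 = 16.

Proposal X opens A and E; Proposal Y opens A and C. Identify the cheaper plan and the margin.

Proposal X is cheaper by 47.

Proposal X: {A, E}: Z1→A 12·16=192, Z2→E 2·12=24, Z3→A 14·12=168, Z4→A 13·7=91, Z5→E 2·16=32. Service 507; fixed 181; total 688.
Proposal Y: {A, C}: Z1→C 6·16=96, Z2→A 8·12=96, Z3→A 14·12=168, Z4→C 9·7=63, Z5→A 6·16=96. Service 519; fixed 216; total 735.
Difference: |688 − 735| = 47.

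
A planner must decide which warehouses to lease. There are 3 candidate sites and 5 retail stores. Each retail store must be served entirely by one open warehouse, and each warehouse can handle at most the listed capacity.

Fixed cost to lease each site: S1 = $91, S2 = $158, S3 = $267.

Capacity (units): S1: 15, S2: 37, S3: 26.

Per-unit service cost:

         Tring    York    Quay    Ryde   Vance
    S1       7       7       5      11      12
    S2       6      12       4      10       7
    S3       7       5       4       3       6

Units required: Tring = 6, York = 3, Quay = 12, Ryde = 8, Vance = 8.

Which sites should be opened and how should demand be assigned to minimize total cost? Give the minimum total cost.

Minimum total cost: 414

Open {S2}: Tring→S2 6·6=36, York→S2 12·3=36, Quay→S2 4·12=48, Ryde→S2 10·8=80, Vance→S2 7·8=56.
Loads: S2 carries 37/37. Service 256; fixed 158; total 414.
Next best feasible plan costs 490.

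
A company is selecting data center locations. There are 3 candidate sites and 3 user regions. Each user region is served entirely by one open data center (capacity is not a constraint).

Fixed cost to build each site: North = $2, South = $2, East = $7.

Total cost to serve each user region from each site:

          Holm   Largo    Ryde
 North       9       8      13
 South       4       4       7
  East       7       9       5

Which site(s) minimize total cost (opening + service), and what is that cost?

Open South only; minimum total cost 17.

For any fixed open set, each user region goes to its cheapest open site; total = fixed + service.
{South}: Holm→South 4, Largo→South 4, Ryde→South 7. Service 15; fixed 2; total 17.
{North, South}: service 15 + fixed 4 = 19
{South, East}: service 13 + fixed 9 = 22
{North, South, East}: Holm→South 4, Largo→South 4, Ryde→East 5. Service 13; fixed 11; total 24.
No other subset beats 17.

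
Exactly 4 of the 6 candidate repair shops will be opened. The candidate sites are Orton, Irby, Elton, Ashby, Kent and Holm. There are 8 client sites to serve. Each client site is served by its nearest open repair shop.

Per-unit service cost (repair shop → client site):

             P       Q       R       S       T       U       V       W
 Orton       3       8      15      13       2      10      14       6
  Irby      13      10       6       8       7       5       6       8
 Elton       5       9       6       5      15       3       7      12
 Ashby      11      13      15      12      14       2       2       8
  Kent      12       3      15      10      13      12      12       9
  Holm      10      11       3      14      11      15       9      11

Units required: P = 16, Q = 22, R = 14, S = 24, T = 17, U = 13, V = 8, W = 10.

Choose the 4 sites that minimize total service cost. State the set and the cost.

With exactly 4 open, each client site uses its cheapest among the chosen.
{Orton, Elton, Ashby, Kent}: P→Orton 3·16=48, Q→Kent 3·22=66, R→Elton 6·14=84, S→Elton 5·24=120, T→Orton 2·17=34, U→Ashby 2·13=26, V→Ashby 2·8=16, W→Orton 6·10=60. Service cost 454.
{Orton, Elton, Kent, Holm}: service cost 465
{Orton, Irby, Elton, Kent}: service cost 499
Among all 15 size-4 choices, {Orton, Elton, Ashby, Kent} is lowest.

Choose Orton, Elton, Ashby and Kent; total service cost 454.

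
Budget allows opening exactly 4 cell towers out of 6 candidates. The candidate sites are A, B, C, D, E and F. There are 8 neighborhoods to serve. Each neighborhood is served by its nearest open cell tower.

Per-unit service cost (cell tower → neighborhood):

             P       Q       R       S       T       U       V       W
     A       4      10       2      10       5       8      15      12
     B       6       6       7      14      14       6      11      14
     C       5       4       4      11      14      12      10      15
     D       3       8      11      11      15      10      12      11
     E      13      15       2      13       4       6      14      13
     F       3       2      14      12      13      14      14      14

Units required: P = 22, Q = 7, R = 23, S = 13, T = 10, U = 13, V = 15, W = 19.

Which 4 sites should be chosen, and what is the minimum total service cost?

With exactly 4 open, each neighborhood uses its cheapest among the chosen.
{C, D, E, F}: P→D 3·22=66, Q→F 2·7=14, R→E 2·23=46, S→C 11·13=143, T→E 4·10=40, U→E 6·13=78, V→C 10·15=150, W→D 11·19=209. Service cost 746.
{A, C, D, E}: service cost 747
{A, C, E, F}: service cost 752
Among all 15 size-4 choices, {C, D, E, F} is lowest.

Choose C, D, E and F; total service cost 746.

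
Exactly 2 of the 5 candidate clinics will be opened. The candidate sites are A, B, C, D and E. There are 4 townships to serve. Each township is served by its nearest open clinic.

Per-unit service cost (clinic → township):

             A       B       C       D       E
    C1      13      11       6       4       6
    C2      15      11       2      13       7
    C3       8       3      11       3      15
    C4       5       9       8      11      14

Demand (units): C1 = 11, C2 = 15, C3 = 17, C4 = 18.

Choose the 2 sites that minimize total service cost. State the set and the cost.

Choose C and D; total service cost 269.

With exactly 2 open, each township uses its cheapest among the chosen.
{C, D}: C1→D 4·11=44, C2→C 2·15=30, C3→D 3·17=51, C4→C 8·18=144. Service cost 269.
{B, C}: service cost 291
{A, C}: service cost 322
Among all 10 size-2 choices, {C, D} is lowest.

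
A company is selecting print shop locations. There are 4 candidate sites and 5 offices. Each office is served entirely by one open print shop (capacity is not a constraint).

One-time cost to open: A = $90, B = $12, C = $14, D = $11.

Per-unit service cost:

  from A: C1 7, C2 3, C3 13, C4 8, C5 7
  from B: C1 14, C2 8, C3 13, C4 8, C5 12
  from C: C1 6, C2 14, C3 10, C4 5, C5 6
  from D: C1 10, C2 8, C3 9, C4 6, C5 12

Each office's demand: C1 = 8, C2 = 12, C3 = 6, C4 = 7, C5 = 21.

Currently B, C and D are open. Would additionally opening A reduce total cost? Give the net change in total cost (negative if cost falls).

Current service cost with {B, C, D}: 359.
Adding A: each office re-picks its cheapest; new service cost 299, saving 60.
Extra fixed cost: 90. Net change = 90 − 60 = 30.
(Totals: 396 → 426.)

No — net change +30 (cost rises by 30).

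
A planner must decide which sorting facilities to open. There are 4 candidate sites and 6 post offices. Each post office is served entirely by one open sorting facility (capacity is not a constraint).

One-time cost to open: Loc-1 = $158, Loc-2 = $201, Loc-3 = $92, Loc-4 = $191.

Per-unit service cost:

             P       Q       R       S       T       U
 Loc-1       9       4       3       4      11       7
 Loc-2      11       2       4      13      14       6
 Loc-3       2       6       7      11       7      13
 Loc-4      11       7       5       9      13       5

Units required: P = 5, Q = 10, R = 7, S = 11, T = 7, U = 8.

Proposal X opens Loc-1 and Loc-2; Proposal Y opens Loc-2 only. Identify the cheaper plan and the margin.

Proposal X: {Loc-1, Loc-2}: P→Loc-1 9·5=45, Q→Loc-2 2·10=20, R→Loc-1 3·7=21, S→Loc-1 4·11=44, T→Loc-1 11·7=77, U→Loc-2 6·8=48. Service 255; fixed 359; total 614.
Proposal Y: {Loc-2}: P→Loc-2 11·5=55, Q→Loc-2 2·10=20, R→Loc-2 4·7=28, S→Loc-2 13·11=143, T→Loc-2 14·7=98, U→Loc-2 6·8=48. Service 392; fixed 201; total 593.
Difference: |614 − 593| = 21.

Proposal Y is cheaper by 21.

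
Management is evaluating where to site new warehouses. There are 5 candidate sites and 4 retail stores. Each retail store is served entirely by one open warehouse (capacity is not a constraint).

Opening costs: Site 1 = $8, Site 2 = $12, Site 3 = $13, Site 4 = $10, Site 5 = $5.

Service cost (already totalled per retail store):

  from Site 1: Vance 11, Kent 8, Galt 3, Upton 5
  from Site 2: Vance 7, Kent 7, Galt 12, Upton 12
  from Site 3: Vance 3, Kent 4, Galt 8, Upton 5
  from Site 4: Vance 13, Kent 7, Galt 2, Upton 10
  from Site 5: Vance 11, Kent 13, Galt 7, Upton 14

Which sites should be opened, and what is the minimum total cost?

For any fixed open set, each retail store goes to its cheapest open site; total = fixed + service.
{Site 3}: Vance→Site 3 3, Kent→Site 3 4, Galt→Site 3 8, Upton→Site 3 5. Service 20; fixed 13; total 33.
{Site 1}: service 27 + fixed 8 = 35
{Site 1, Site 3}: Vance→Site 3 3, Kent→Site 3 4, Galt→Site 1 3, Upton→Site 1 5. Service 15; fixed 21; total 36.
{Site 1, Site 2, Site 3, Site 4, Site 5}: service 14 + fixed 48 = 62
No other subset beats 33.

Open Site 3 only; minimum total cost 33.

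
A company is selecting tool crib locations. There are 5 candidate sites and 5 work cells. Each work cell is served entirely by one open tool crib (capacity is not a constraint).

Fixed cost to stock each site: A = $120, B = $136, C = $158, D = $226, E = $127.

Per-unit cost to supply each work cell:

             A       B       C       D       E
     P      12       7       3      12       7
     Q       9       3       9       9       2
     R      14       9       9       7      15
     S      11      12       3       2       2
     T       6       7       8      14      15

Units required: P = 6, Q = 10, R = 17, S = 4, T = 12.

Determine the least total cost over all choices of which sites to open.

Minimum total cost: 493

For any fixed open set, each work cell goes to its cheapest open site; total = fixed + service.
{B}: P→B 7·6=42, Q→B 3·10=30, R→B 9·17=153, S→B 12·4=48, T→B 7·12=84. Service 357; fixed 136; total 493.
{C}: P→C 3·6=18, Q→C 9·10=90, R→C 9·17=153, S→C 3·4=12, T→C 8·12=96. Service 369; fixed 158; total 527.
{B, E}: service 307 + fixed 263 = 570
{A, B, C, D, E}: service 237 + fixed 767 = 1004
No other subset beats 493.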